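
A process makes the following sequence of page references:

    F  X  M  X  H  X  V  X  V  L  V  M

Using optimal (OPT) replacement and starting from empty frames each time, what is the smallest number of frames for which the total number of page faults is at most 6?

3

f=1: 12 faults
f=2: 7 faults
f=3: 6 faults
f=4: 6 faults
f=5: 6 faults
f=6: 6 faults
Smallest f with faults ≤ 6 is 3.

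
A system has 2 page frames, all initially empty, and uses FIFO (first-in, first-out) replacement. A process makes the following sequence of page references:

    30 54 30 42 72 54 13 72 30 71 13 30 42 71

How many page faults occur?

30: fault, frames [30]
54: fault, frames [30, 54]
30: hit
42: fault, evict 30, frames [54, 42]
72: fault, evict 54, frames [42, 72]
54: fault, evict 42, frames [72, 54]
13: fault, evict 72, frames [54, 13]
72: fault, evict 54, frames [13, 72]
30: fault, evict 13, frames [72, 30]
71: fault, evict 72, frames [30, 71]
13: fault, evict 30, frames [71, 13]
30: fault, evict 71, frames [13, 30]
42: fault, evict 13, frames [30, 42]
71: fault, evict 30, frames [42, 71]
Page faults: 13.

13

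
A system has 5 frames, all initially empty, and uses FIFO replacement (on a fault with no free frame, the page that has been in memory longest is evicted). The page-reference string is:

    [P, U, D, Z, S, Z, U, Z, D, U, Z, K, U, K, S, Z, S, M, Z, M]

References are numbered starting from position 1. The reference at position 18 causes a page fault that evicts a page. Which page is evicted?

pos 1: P -> miss, frames (P)
pos 2: U -> miss, frames (P U)
pos 3: D -> miss, frames (P U D)
pos 4: Z -> miss, frames (P U D Z)
pos 5: S -> miss, frames (P U D Z S)
pos 6: Z -> hit
pos 7: U -> hit
pos 8: Z -> hit
pos 9: D -> hit
pos 10: U -> hit
pos 11: Z -> hit
pos 12: K -> miss, evict P, frames (U D Z S K)
pos 13: U -> hit
pos 14: K -> hit
pos 15: S -> hit
pos 16: Z -> hit
pos 17: S -> hit
pos 18: M -> miss, evict U, frames (D Z S K M)
At position 18, page U is evicted.

U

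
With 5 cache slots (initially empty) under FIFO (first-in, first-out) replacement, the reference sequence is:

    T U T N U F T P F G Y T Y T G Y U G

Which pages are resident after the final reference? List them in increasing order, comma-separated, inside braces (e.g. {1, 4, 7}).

T: fault, frames {T}
U: fault, frames {T,U}
T: hit
N: fault, frames {T,U,N}
U: hit
F: fault, frames {T,U,N,F}
T: hit
P: fault, frames {T,U,N,F,P}
F: hit
G: fault, evict T, frames {U,N,F,P,G}
Y: fault, evict U, frames {N,F,P,G,Y}
T: fault, evict N, frames {F,P,G,Y,T}
Y: hit
T: hit
G: hit
Y: hit
U: fault, evict F, frames {P,G,Y,T,U}
G: hit

{G, P, T, U, Y}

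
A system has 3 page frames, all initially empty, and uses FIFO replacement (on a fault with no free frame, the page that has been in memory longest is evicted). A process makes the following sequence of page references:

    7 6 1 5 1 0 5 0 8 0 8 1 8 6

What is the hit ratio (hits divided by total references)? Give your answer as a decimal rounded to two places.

7 → miss, frames {7}
6 → miss, frames {7,6}
1 → miss, frames {7,6,1}
5 → miss, evict 7, frames {6,1,5}
1 → hit
0 → miss, evict 6, frames {1,5,0}
5 → hit
0 → hit
8 → miss, evict 1, frames {5,0,8}
0 → hit
8 → hit
1 → miss, evict 5, frames {0,8,1}
8 → hit
6 → miss, evict 0, frames {8,1,6}
Hits: 6 of 14 references → 6/14 = 0.4286.

0.43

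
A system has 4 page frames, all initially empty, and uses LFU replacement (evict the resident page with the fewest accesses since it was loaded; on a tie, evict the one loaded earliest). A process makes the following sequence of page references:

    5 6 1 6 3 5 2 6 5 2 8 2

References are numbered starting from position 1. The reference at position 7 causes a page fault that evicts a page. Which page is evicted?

1

pos 1: 5 -> fault, frames (5)
pos 2: 6 -> fault, frames (5 6)
pos 3: 1 -> fault, frames (5 6 1)
pos 4: 6 -> hit
pos 5: 3 -> fault, frames (5 6 1 3)
pos 6: 5 -> hit
pos 7: 2 -> fault, evict 1, frames (5 6 3 2)
At position 7, page 1 is evicted.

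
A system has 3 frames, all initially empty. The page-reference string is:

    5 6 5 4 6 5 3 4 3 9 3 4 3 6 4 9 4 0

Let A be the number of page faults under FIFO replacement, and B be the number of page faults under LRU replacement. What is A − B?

-1

Under FIFO: F F . F . . F . . F . . . F F . . F → 8 faults.
Under LRU: F F . F . . F F . F . . . F . F . F → 9 faults.
A − B = 8 − 9 = -1.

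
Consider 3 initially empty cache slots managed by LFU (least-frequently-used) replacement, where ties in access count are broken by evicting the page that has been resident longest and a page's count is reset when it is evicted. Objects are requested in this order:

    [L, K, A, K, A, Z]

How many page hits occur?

L: fault, frames {L}
K: fault, frames {L,K}
A: fault, frames {L,K,A}
K: hit
A: hit
Z: fault, evict L, frames {K,A,Z}
Hits: 2.

2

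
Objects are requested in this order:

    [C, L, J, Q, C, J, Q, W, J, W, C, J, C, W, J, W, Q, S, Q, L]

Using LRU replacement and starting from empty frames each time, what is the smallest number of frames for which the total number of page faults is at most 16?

f=1: 20 faults
f=2: 16 faults
f=3: 10 faults
f=4: 7 faults
f=5: 7 faults
f=6: 6 faults
Smallest f with faults ≤ 16 is 2.

2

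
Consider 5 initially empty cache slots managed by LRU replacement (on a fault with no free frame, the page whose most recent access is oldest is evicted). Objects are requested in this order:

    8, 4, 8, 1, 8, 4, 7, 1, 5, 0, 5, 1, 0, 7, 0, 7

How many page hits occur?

10

8 → miss, frames [8]
4 → miss, frames [8, 4]
8 → hit
1 → miss, frames [4, 8, 1]
8 → hit
4 → hit
7 → miss, frames [1, 8, 4, 7]
1 → hit
5 → miss, frames [8, 4, 7, 1, 5]
0 → miss, evict 8, frames [4, 7, 1, 5, 0]
5 → hit
1 → hit
0 → hit
7 → hit
0 → hit
7 → hit
Hits: 10.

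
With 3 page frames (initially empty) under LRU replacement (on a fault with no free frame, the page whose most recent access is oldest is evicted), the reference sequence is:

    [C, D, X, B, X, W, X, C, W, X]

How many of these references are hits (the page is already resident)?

4

C → fault, frames (C)
D → fault, frames (C D)
X → fault, frames (C D X)
B → fault, evict C, frames (D X B)
X → hit
W → fault, evict D, frames (B X W)
X → hit
C → fault, evict B, frames (W X C)
W → hit
X → hit
Hits: 4.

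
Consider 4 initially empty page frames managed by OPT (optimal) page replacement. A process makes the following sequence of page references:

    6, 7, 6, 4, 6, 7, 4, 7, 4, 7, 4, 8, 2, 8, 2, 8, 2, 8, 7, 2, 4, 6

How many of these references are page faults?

6

6 -> miss, frames [6]
7 -> miss, frames [6, 7]
6 -> hit
4 -> miss, frames [6, 7, 4]
6 -> hit
7 -> hit
4 -> hit
7 -> hit
4 -> hit
7 -> hit
4 -> hit
8 -> miss, frames [6, 7, 4, 8]
2 -> miss, evict 6, frames [7, 4, 8, 2]
8 -> hit
2 -> hit
8 -> hit
2 -> hit
8 -> hit
7 -> hit
2 -> hit
4 -> hit
6 -> miss, evict 2, frames [7, 4, 8, 6]
Page faults: 6.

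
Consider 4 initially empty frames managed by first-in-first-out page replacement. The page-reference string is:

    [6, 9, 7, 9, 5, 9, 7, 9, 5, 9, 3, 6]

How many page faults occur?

6 → miss, frames [6]
9 → miss, frames [6, 9]
7 → miss, frames [6, 9, 7]
9 → hit
5 → miss, frames [6, 9, 7, 5]
9 → hit
7 → hit
9 → hit
5 → hit
9 → hit
3 → miss, evict 6, frames [9, 7, 5, 3]
6 → miss, evict 9, frames [7, 5, 3, 6]
Page faults: 6.

6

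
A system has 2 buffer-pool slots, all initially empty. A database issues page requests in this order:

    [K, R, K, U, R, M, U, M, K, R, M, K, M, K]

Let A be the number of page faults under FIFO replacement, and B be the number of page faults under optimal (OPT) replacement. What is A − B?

Under FIFO: F F . F . F . . F F F F . . → 8 faults.
Under OPT: F F . F . F . . F F . F . . → 7 faults.
A − B = 8 − 7 = 1.

1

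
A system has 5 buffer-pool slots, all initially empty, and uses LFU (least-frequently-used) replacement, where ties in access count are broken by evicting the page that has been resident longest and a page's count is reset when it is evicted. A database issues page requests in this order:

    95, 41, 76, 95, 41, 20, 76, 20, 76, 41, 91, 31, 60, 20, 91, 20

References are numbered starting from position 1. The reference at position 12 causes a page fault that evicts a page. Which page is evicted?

91

pos 1: 95 -> miss, frames (95)
pos 2: 41 -> miss, frames (95 41)
pos 3: 76 -> miss, frames (95 41 76)
pos 4: 95 -> hit
pos 5: 41 -> hit
pos 6: 20 -> miss, frames (95 41 76 20)
pos 7: 76 -> hit
pos 8: 20 -> hit
pos 9: 76 -> hit
pos 10: 41 -> hit
pos 11: 91 -> miss, frames (95 41 76 20 91)
pos 12: 31 -> miss, evict 91, frames (95 41 76 20 31)
At position 12, page 91 is evicted.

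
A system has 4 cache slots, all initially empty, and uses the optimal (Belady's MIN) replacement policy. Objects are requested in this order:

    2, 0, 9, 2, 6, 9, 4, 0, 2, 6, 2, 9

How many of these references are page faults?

2 → miss, frames {2}
0 → miss, frames {2,0}
9 → miss, frames {2,0,9}
2 → hit
6 → miss, frames {2,0,9,6}
9 → hit
4 → miss, evict 9, frames {2,0,6,4}
0 → hit
2 → hit
6 → hit
2 → hit
9 → miss, evict 4, frames {2,0,6,9}
Page faults: 6.

6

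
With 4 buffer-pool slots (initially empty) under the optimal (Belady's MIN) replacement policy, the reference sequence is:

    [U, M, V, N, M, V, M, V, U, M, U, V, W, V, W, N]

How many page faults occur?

5

U: fault, frames [U]
M: fault, frames [U, M]
V: fault, frames [U, M, V]
N: fault, frames [U, M, V, N]
M: hit
V: hit
M: hit
V: hit
U: hit
M: hit
U: hit
V: hit
W: fault, evict M, frames [U, V, N, W]
V: hit
W: hit
N: hit
Page faults: 5.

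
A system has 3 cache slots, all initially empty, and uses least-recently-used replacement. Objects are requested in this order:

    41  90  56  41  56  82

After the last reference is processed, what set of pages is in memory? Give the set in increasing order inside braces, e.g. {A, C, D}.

{41, 56, 82}

41 → miss, frames [41]
90 → miss, frames [41, 90]
56 → miss, frames [41, 90, 56]
41 → hit
56 → hit
82 → miss, evict 90, frames [41, 56, 82]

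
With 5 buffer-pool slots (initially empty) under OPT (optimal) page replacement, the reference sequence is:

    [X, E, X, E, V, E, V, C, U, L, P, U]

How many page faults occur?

7

X -> miss, frames [X]
E -> miss, frames [X, E]
X -> hit
E -> hit
V -> miss, frames [X, E, V]
E -> hit
V -> hit
C -> miss, frames [X, E, V, C]
U -> miss, frames [X, E, V, C, U]
L -> miss, evict C, frames [X, E, V, U, L]
P -> miss, evict L, frames [X, E, V, U, P]
U -> hit
Page faults: 7.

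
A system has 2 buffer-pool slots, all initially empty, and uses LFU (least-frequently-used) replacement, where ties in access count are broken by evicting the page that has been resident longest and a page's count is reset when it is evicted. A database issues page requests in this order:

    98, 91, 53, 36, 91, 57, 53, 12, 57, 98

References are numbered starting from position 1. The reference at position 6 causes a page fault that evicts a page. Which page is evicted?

36

pos 1: 98 → miss, frames {98}
pos 2: 91 → miss, frames {98,91}
pos 3: 53 → miss, evict 98, frames {91,53}
pos 4: 36 → miss, evict 91, frames {53,36}
pos 5: 91 → miss, evict 53, frames {36,91}
pos 6: 57 → miss, evict 36, frames {91,57}
At position 6, page 36 is evicted.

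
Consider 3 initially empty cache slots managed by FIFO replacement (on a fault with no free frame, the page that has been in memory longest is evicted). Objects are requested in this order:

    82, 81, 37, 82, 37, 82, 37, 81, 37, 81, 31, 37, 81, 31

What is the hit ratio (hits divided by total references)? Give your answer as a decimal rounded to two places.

82: miss, frames [82]
81: miss, frames [82, 81]
37: miss, frames [82, 81, 37]
82: hit
37: hit
82: hit
37: hit
81: hit
37: hit
81: hit
31: miss, evict 82, frames [81, 37, 31]
37: hit
81: hit
31: hit
Hits: 10 of 14 references → 10/14 = 0.7143.

0.71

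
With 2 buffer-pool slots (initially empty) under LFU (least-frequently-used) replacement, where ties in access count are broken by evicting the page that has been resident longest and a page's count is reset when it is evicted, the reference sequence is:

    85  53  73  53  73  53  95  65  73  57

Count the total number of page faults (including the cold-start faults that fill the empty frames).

85: fault, frames {85}
53: fault, frames {85,53}
73: fault, evict 85, frames {53,73}
53: hit
73: hit
53: hit
95: fault, evict 73, frames {53,95}
65: fault, evict 95, frames {53,65}
73: fault, evict 65, frames {53,73}
57: fault, evict 73, frames {53,57}
Page faults: 7.

7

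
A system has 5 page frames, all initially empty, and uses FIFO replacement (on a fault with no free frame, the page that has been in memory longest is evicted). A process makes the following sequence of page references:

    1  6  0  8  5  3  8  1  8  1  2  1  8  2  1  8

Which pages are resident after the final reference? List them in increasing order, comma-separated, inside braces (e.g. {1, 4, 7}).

1: fault, frames (1)
6: fault, frames (1 6)
0: fault, frames (1 6 0)
8: fault, frames (1 6 0 8)
5: fault, frames (1 6 0 8 5)
3: fault, evict 1, frames (6 0 8 5 3)
8: hit
1: fault, evict 6, frames (0 8 5 3 1)
8: hit
1: hit
2: fault, evict 0, frames (8 5 3 1 2)
1: hit
8: hit
2: hit
1: hit
8: hit

{1, 2, 3, 5, 8}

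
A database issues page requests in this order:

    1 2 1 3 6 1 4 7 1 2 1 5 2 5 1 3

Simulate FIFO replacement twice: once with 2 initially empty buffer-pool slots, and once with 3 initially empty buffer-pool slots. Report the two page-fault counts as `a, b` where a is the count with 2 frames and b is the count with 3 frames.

2 frames: F F . F F F F F F F . F . . F F → 12 faults.
3 frames: F F . F F F F F . F F F . . . F → 11 faults.
11 < 12: adding a frame reduced faults, as is typical.

12, 11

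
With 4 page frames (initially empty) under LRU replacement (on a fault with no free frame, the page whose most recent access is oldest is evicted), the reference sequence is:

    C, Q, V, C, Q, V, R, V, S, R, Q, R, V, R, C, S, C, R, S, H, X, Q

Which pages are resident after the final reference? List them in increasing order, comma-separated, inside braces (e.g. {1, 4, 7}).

{H, Q, S, X}

C → miss, frames [C]
Q → miss, frames [C, Q]
V → miss, frames [C, Q, V]
C → hit
Q → hit
V → hit
R → miss, frames [C, Q, V, R]
V → hit
S → miss, evict C, frames [Q, R, V, S]
R → hit
Q → hit
R → hit
V → hit
R → hit
C → miss, evict S, frames [Q, V, R, C]
S → miss, evict Q, frames [V, R, C, S]
C → hit
R → hit
S → hit
H → miss, evict V, frames [C, R, S, H]
X → miss, evict C, frames [R, S, H, X]
Q → miss, evict R, frames [S, H, X, Q]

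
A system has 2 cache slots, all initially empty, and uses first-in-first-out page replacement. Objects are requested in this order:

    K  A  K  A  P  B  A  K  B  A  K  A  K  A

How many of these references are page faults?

K: fault, frames {K}
A: fault, frames {K,A}
K: hit
A: hit
P: fault, evict K, frames {A,P}
B: fault, evict A, frames {P,B}
A: fault, evict P, frames {B,A}
K: fault, evict B, frames {A,K}
B: fault, evict A, frames {K,B}
A: fault, evict K, frames {B,A}
K: fault, evict B, frames {A,K}
A: hit
K: hit
A: hit
Page faults: 9.

9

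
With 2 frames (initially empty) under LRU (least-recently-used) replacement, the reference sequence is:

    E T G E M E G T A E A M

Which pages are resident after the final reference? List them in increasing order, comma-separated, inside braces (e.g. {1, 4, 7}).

{A, M}

E: miss, frames [E]
T: miss, frames [E, T]
G: miss, evict E, frames [T, G]
E: miss, evict T, frames [G, E]
M: miss, evict G, frames [E, M]
E: hit
G: miss, evict M, frames [E, G]
T: miss, evict E, frames [G, T]
A: miss, evict G, frames [T, A]
E: miss, evict T, frames [A, E]
A: hit
M: miss, evict E, frames [A, M]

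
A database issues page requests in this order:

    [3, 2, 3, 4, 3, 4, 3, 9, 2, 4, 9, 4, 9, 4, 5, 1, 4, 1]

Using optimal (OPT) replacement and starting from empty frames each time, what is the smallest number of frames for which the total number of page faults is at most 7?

3

f=1: 18 faults
f=2: 8 faults
f=3: 6 faults
f=4: 6 faults
f=5: 6 faults
f=6: 6 faults
Smallest f with faults ≤ 7 is 3.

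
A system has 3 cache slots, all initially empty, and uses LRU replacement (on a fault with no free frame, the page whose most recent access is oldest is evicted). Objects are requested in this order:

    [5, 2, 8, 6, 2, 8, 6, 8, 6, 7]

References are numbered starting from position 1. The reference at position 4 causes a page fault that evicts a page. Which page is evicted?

5

pos 1: 5 -> miss, frames (5)
pos 2: 2 -> miss, frames (5 2)
pos 3: 8 -> miss, frames (5 2 8)
pos 4: 6 -> miss, evict 5, frames (2 8 6)
At position 4, page 5 is evicted.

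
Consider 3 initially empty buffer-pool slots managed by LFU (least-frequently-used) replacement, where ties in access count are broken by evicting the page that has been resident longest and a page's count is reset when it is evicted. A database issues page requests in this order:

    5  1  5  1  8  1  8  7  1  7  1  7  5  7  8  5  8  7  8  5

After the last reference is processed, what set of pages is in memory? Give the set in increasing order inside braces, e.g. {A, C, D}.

5 -> miss, frames {5}
1 -> miss, frames {5,1}
5 -> hit
1 -> hit
8 -> miss, frames {5,1,8}
1 -> hit
8 -> hit
7 -> miss, evict 5, frames {1,8,7}
1 -> hit
7 -> hit
1 -> hit
7 -> hit
5 -> miss, evict 8, frames {1,7,5}
7 -> hit
8 -> miss, evict 5, frames {1,7,8}
5 -> miss, evict 8, frames {1,7,5}
8 -> miss, evict 5, frames {1,7,8}
7 -> hit
8 -> hit
5 -> miss, evict 8, frames {1,7,5}

{1, 5, 7}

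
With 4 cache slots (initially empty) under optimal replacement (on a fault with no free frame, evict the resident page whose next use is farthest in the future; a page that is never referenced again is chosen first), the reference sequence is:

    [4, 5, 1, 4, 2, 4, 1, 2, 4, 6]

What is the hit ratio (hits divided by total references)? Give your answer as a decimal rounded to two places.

4: miss, frames {4}
5: miss, frames {4,5}
1: miss, frames {4,5,1}
4: hit
2: miss, frames {4,5,1,2}
4: hit
1: hit
2: hit
4: hit
6: miss, evict 2, frames {4,5,1,6}
Hits: 5 of 10 references → 5/10 = 0.5000.

0.50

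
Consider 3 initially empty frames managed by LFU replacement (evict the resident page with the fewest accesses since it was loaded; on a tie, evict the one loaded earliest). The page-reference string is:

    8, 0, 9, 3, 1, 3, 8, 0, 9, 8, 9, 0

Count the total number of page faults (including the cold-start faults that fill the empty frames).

8 -> miss, frames [8]
0 -> miss, frames [8, 0]
9 -> miss, frames [8, 0, 9]
3 -> miss, evict 8, frames [0, 9, 3]
1 -> miss, evict 0, frames [9, 3, 1]
3 -> hit
8 -> miss, evict 9, frames [3, 1, 8]
0 -> miss, evict 1, frames [3, 8, 0]
9 -> miss, evict 8, frames [3, 0, 9]
8 -> miss, evict 0, frames [3, 9, 8]
9 -> hit
0 -> miss, evict 8, frames [3, 9, 0]
Page faults: 10.

10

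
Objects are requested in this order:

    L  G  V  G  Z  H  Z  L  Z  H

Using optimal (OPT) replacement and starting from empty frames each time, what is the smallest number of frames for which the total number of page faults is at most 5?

3

f=1: 10 faults
f=2: 7 faults
f=3: 5 faults
f=4: 5 faults
f=5: 5 faults
Smallest f with faults ≤ 5 is 3.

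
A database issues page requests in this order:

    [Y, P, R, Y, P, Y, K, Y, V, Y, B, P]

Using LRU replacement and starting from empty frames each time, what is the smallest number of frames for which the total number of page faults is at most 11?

2

f=1: 12 faults
f=2: 9 faults
f=3: 7 faults
f=4: 7 faults
f=5: 6 faults
f=6: 6 faults
Smallest f with faults ≤ 11 is 2.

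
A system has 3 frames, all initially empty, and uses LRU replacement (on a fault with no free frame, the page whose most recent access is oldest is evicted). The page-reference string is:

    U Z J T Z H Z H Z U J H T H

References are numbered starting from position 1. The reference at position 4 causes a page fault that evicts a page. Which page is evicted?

U

pos 1: U -> miss, frames [U]
pos 2: Z -> miss, frames [U, Z]
pos 3: J -> miss, frames [U, Z, J]
pos 4: T -> miss, evict U, frames [Z, J, T]
At position 4, page U is evicted.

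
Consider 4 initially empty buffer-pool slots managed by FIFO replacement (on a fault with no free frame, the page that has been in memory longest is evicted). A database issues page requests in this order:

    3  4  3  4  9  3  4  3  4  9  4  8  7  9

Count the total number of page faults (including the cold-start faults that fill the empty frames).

5

3 -> miss, frames [3]
4 -> miss, frames [3, 4]
3 -> hit
4 -> hit
9 -> miss, frames [3, 4, 9]
3 -> hit
4 -> hit
3 -> hit
4 -> hit
9 -> hit
4 -> hit
8 -> miss, frames [3, 4, 9, 8]
7 -> miss, evict 3, frames [4, 9, 8, 7]
9 -> hit
Page faults: 5.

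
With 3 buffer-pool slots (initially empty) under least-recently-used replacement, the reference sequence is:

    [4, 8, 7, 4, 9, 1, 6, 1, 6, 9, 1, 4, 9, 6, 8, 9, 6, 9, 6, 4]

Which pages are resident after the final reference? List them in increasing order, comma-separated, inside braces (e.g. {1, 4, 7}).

{4, 6, 9}

4 -> miss, frames (4)
8 -> miss, frames (4 8)
7 -> miss, frames (4 8 7)
4 -> hit
9 -> miss, evict 8, frames (7 4 9)
1 -> miss, evict 7, frames (4 9 1)
6 -> miss, evict 4, frames (9 1 6)
1 -> hit
6 -> hit
9 -> hit
1 -> hit
4 -> miss, evict 6, frames (9 1 4)
9 -> hit
6 -> miss, evict 1, frames (4 9 6)
8 -> miss, evict 4, frames (9 6 8)
9 -> hit
6 -> hit
9 -> hit
6 -> hit
4 -> miss, evict 8, frames (9 6 4)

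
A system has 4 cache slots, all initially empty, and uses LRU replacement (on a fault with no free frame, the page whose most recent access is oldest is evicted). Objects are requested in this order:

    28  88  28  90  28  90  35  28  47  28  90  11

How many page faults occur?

28 → miss, frames [28]
88 → miss, frames [28, 88]
28 → hit
90 → miss, frames [88, 28, 90]
28 → hit
90 → hit
35 → miss, frames [88, 28, 90, 35]
28 → hit
47 → miss, evict 88, frames [90, 35, 28, 47]
28 → hit
90 → hit
11 → miss, evict 35, frames [47, 28, 90, 11]
Page faults: 6.

6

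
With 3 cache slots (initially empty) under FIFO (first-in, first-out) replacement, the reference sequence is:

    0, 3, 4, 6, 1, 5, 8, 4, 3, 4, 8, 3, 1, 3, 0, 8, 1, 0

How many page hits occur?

6

0 → fault, frames (0)
3 → fault, frames (0 3)
4 → fault, frames (0 3 4)
6 → fault, evict 0, frames (3 4 6)
1 → fault, evict 3, frames (4 6 1)
5 → fault, evict 4, frames (6 1 5)
8 → fault, evict 6, frames (1 5 8)
4 → fault, evict 1, frames (5 8 4)
3 → fault, evict 5, frames (8 4 3)
4 → hit
8 → hit
3 → hit
1 → fault, evict 8, frames (4 3 1)
3 → hit
0 → fault, evict 4, frames (3 1 0)
8 → fault, evict 3, frames (1 0 8)
1 → hit
0 → hit
Hits: 6.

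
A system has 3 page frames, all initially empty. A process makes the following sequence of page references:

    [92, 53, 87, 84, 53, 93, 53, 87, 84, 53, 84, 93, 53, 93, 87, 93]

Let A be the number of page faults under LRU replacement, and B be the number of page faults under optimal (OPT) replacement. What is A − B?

Under LRU: F F F F . F . F F . . F . . F . → 9 faults.
Under OPT: F F F F . F . . F . . . . . F . → 7 faults.
A − B = 9 − 7 = 2.

2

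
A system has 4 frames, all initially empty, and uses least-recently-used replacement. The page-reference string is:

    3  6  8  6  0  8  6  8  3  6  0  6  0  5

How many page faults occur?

5

3 → fault, frames [3]
6 → fault, frames [3, 6]
8 → fault, frames [3, 6, 8]
6 → hit
0 → fault, frames [3, 8, 6, 0]
8 → hit
6 → hit
8 → hit
3 → hit
6 → hit
0 → hit
6 → hit
0 → hit
5 → fault, evict 8, frames [3, 6, 0, 5]
Page faults: 5.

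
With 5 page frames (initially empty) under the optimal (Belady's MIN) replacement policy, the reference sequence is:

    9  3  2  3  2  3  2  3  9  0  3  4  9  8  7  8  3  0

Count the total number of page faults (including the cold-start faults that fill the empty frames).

7

9 -> fault, frames [9]
3 -> fault, frames [9, 3]
2 -> fault, frames [9, 3, 2]
3 -> hit
2 -> hit
3 -> hit
2 -> hit
3 -> hit
9 -> hit
0 -> fault, frames [9, 3, 2, 0]
3 -> hit
4 -> fault, frames [9, 3, 2, 0, 4]
9 -> hit
8 -> fault, evict 4, frames [9, 3, 2, 0, 8]
7 -> fault, evict 2, frames [9, 3, 0, 8, 7]
8 -> hit
3 -> hit
0 -> hit
Page faults: 7.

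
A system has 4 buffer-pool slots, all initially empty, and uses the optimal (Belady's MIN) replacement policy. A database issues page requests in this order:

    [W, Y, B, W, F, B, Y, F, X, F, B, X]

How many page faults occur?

W → miss, frames {W}
Y → miss, frames {W,Y}
B → miss, frames {W,Y,B}
W → hit
F → miss, frames {W,Y,B,F}
B → hit
Y → hit
F → hit
X → miss, evict Y, frames {W,B,F,X}
F → hit
B → hit
X → hit
Page faults: 5.

5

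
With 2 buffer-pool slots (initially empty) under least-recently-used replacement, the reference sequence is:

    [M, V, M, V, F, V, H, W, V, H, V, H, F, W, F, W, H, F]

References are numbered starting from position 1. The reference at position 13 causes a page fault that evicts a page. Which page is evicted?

pos 1: M → fault, frames {M}
pos 2: V → fault, frames {M,V}
pos 3: M → hit
pos 4: V → hit
pos 5: F → fault, evict M, frames {V,F}
pos 6: V → hit
pos 7: H → fault, evict F, frames {V,H}
pos 8: W → fault, evict V, frames {H,W}
pos 9: V → fault, evict H, frames {W,V}
pos 10: H → fault, evict W, frames {V,H}
pos 11: V → hit
pos 12: H → hit
pos 13: F → fault, evict V, frames {H,F}
At position 13, page V is evicted.

V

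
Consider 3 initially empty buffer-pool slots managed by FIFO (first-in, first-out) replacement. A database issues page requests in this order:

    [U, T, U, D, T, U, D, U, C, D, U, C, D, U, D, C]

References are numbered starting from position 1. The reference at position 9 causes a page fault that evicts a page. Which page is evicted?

U

pos 1: U -> fault, frames (U)
pos 2: T -> fault, frames (U T)
pos 3: U -> hit
pos 4: D -> fault, frames (U T D)
pos 5: T -> hit
pos 6: U -> hit
pos 7: D -> hit
pos 8: U -> hit
pos 9: C -> fault, evict U, frames (T D C)
At position 9, page U is evicted.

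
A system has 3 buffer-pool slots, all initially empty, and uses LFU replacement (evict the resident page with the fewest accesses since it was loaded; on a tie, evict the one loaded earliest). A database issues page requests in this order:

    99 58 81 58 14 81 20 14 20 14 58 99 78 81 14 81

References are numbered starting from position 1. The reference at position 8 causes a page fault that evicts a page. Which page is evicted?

pos 1: 99: miss, frames (99)
pos 2: 58: miss, frames (99 58)
pos 3: 81: miss, frames (99 58 81)
pos 4: 58: hit
pos 5: 14: miss, evict 99, frames (58 81 14)
pos 6: 81: hit
pos 7: 20: miss, evict 14, frames (58 81 20)
pos 8: 14: miss, evict 20, frames (58 81 14)
At position 8, page 20 is evicted.

20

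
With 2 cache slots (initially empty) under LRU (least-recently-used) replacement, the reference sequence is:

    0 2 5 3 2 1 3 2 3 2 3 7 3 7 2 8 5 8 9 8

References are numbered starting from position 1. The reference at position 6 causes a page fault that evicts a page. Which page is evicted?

pos 1: 0 -> fault, frames [0]
pos 2: 2 -> fault, frames [0, 2]
pos 3: 5 -> fault, evict 0, frames [2, 5]
pos 4: 3 -> fault, evict 2, frames [5, 3]
pos 5: 2 -> fault, evict 5, frames [3, 2]
pos 6: 1 -> fault, evict 3, frames [2, 1]
At position 6, page 3 is evicted.

3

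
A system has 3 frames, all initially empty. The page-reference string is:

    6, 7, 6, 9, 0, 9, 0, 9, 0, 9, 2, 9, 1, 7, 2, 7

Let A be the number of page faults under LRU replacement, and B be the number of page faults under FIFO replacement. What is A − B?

Under LRU: F F . F F . . . . . F . F F F . → 8 faults.
Under FIFO: F F . F F . . . . . F . F F . . → 7 faults.
A − B = 8 − 7 = 1.

1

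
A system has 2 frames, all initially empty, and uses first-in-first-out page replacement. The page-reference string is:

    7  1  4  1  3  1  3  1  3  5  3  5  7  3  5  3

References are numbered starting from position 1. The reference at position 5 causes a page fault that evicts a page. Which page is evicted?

1

pos 1: 7: miss, frames [7]
pos 2: 1: miss, frames [7, 1]
pos 3: 4: miss, evict 7, frames [1, 4]
pos 4: 1: hit
pos 5: 3: miss, evict 1, frames [4, 3]
At position 5, page 1 is evicted.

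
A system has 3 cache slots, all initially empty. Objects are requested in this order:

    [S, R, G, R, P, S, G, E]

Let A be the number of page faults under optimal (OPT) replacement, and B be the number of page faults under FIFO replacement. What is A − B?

-1

Under OPT: F F F . F . . F → 5 faults.
Under FIFO: F F F . F F . F → 6 faults.
A − B = 5 − 6 = -1.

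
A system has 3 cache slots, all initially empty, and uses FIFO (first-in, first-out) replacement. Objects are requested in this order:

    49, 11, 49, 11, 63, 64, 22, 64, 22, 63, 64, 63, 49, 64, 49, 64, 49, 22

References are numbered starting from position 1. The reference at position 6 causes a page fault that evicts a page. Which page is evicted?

pos 1: 49: miss, frames {49}
pos 2: 11: miss, frames {49,11}
pos 3: 49: hit
pos 4: 11: hit
pos 5: 63: miss, frames {49,11,63}
pos 6: 64: miss, evict 49, frames {11,63,64}
At position 6, page 49 is evicted.

49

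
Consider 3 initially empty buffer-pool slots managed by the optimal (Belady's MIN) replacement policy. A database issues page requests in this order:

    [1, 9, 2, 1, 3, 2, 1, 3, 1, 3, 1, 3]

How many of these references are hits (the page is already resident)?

1 -> miss, frames {1}
9 -> miss, frames {1,9}
2 -> miss, frames {1,9,2}
1 -> hit
3 -> miss, evict 9, frames {1,2,3}
2 -> hit
1 -> hit
3 -> hit
1 -> hit
3 -> hit
1 -> hit
3 -> hit
Hits: 8.

8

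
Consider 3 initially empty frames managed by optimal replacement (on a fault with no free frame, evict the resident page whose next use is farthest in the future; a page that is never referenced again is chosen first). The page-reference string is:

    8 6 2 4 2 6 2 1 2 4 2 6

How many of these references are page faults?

8 → fault, frames [8]
6 → fault, frames [8, 6]
2 → fault, frames [8, 6, 2]
4 → fault, evict 8, frames [6, 2, 4]
2 → hit
6 → hit
2 → hit
1 → fault, evict 6, frames [2, 4, 1]
2 → hit
4 → hit
2 → hit
6 → fault, evict 1, frames [2, 4, 6]
Page faults: 6.

6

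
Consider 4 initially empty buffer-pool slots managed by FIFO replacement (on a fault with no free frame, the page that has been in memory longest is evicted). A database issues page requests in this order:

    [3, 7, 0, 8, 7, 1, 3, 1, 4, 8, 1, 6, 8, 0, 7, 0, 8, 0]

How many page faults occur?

11

3 → fault, frames {3}
7 → fault, frames {3,7}
0 → fault, frames {3,7,0}
8 → fault, frames {3,7,0,8}
7 → hit
1 → fault, evict 3, frames {7,0,8,1}
3 → fault, evict 7, frames {0,8,1,3}
1 → hit
4 → fault, evict 0, frames {8,1,3,4}
8 → hit
1 → hit
6 → fault, evict 8, frames {1,3,4,6}
8 → fault, evict 1, frames {3,4,6,8}
0 → fault, evict 3, frames {4,6,8,0}
7 → fault, evict 4, frames {6,8,0,7}
0 → hit
8 → hit
0 → hit
Page faults: 11.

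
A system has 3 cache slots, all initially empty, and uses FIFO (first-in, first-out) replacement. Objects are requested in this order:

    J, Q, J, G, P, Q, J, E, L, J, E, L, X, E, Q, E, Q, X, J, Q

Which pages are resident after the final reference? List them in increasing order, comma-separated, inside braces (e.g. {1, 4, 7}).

J → miss, frames [J]
Q → miss, frames [J, Q]
J → hit
G → miss, frames [J, Q, G]
P → miss, evict J, frames [Q, G, P]
Q → hit
J → miss, evict Q, frames [G, P, J]
E → miss, evict G, frames [P, J, E]
L → miss, evict P, frames [J, E, L]
J → hit
E → hit
L → hit
X → miss, evict J, frames [E, L, X]
E → hit
Q → miss, evict E, frames [L, X, Q]
E → miss, evict L, frames [X, Q, E]
Q → hit
X → hit
J → miss, evict X, frames [Q, E, J]
Q → hit

{E, J, Q}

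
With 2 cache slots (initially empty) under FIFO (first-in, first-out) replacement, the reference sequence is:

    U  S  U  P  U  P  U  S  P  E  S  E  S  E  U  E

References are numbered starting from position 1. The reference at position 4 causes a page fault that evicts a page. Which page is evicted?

U

pos 1: U → fault, frames {U}
pos 2: S → fault, frames {U,S}
pos 3: U → hit
pos 4: P → fault, evict U, frames {S,P}
At position 4, page U is evicted.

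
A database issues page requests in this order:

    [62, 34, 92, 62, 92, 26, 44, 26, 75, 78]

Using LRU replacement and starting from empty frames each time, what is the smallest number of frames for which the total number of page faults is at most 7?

f=1: 10 faults
f=2: 8 faults
f=3: 7 faults
f=4: 7 faults
f=5: 7 faults
f=6: 7 faults
f=7: 7 faults
Smallest f with faults ≤ 7 is 3.

3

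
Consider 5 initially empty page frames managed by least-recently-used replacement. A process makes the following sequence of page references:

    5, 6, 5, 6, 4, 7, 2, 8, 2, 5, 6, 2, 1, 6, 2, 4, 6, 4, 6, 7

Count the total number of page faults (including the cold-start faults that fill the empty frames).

5 -> fault, frames (5)
6 -> fault, frames (5 6)
5 -> hit
6 -> hit
4 -> fault, frames (5 6 4)
7 -> fault, frames (5 6 4 7)
2 -> fault, frames (5 6 4 7 2)
8 -> fault, evict 5, frames (6 4 7 2 8)
2 -> hit
5 -> fault, evict 6, frames (4 7 8 2 5)
6 -> fault, evict 4, frames (7 8 2 5 6)
2 -> hit
1 -> fault, evict 7, frames (8 5 6 2 1)
6 -> hit
2 -> hit
4 -> fault, evict 8, frames (5 1 6 2 4)
6 -> hit
4 -> hit
6 -> hit
7 -> fault, evict 5, frames (1 2 4 6 7)
Page faults: 11.

11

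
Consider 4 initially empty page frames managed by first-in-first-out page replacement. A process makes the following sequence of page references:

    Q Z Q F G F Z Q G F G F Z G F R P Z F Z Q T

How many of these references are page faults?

10

Q -> miss, frames {Q}
Z -> miss, frames {Q,Z}
Q -> hit
F -> miss, frames {Q,Z,F}
G -> miss, frames {Q,Z,F,G}
F -> hit
Z -> hit
Q -> hit
G -> hit
F -> hit
G -> hit
F -> hit
Z -> hit
G -> hit
F -> hit
R -> miss, evict Q, frames {Z,F,G,R}
P -> miss, evict Z, frames {F,G,R,P}
Z -> miss, evict F, frames {G,R,P,Z}
F -> miss, evict G, frames {R,P,Z,F}
Z -> hit
Q -> miss, evict R, frames {P,Z,F,Q}
T -> miss, evict P, frames {Z,F,Q,T}
Page faults: 10.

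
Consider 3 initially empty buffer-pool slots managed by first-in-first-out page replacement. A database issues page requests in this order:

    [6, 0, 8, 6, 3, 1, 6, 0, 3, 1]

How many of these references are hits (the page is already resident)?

6 -> fault, frames (6)
0 -> fault, frames (6 0)
8 -> fault, frames (6 0 8)
6 -> hit
3 -> fault, evict 6, frames (0 8 3)
1 -> fault, evict 0, frames (8 3 1)
6 -> fault, evict 8, frames (3 1 6)
0 -> fault, evict 3, frames (1 6 0)
3 -> fault, evict 1, frames (6 0 3)
1 -> fault, evict 6, frames (0 3 1)
Hits: 1.

1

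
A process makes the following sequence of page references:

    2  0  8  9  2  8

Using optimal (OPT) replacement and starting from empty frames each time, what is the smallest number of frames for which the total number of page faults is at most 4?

3

f=1: 6 faults
f=2: 5 faults
f=3: 4 faults
f=4: 4 faults
Smallest f with faults ≤ 4 is 3.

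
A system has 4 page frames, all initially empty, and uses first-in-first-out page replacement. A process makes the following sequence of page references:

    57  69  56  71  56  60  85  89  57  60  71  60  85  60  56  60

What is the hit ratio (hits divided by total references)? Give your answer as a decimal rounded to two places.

0.25

57: miss, frames {57}
69: miss, frames {57,69}
56: miss, frames {57,69,56}
71: miss, frames {57,69,56,71}
56: hit
60: miss, evict 57, frames {69,56,71,60}
85: miss, evict 69, frames {56,71,60,85}
89: miss, evict 56, frames {71,60,85,89}
57: miss, evict 71, frames {60,85,89,57}
60: hit
71: miss, evict 60, frames {85,89,57,71}
60: miss, evict 85, frames {89,57,71,60}
85: miss, evict 89, frames {57,71,60,85}
60: hit
56: miss, evict 57, frames {71,60,85,56}
60: hit
Hits: 4 of 16 references → 4/16 = 0.2500.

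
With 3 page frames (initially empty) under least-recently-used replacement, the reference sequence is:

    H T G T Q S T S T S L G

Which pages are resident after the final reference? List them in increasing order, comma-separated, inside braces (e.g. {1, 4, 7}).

H -> miss, frames (H)
T -> miss, frames (H T)
G -> miss, frames (H T G)
T -> hit
Q -> miss, evict H, frames (G T Q)
S -> miss, evict G, frames (T Q S)
T -> hit
S -> hit
T -> hit
S -> hit
L -> miss, evict Q, frames (T S L)
G -> miss, evict T, frames (S L G)

{G, L, S}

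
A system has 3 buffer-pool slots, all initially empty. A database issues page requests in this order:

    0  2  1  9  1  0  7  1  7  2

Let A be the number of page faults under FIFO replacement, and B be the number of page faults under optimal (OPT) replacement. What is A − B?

2

Under FIFO: F F F F . F F F . F → 8 faults.
Under OPT: F F F F . . F . . F → 6 faults.
A − B = 8 − 6 = 2.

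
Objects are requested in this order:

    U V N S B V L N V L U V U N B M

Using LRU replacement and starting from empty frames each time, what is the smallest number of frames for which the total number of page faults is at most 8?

5

f=1: 16 faults
f=2: 15 faults
f=3: 12 faults
f=4: 10 faults
f=5: 8 faults
f=6: 7 faults
f=7: 7 faults
Smallest f with faults ≤ 8 is 5.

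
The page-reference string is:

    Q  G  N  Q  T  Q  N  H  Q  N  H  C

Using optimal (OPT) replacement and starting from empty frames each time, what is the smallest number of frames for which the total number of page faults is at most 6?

f=1: 12 faults
f=2: 8 faults
f=3: 6 faults
f=4: 6 faults
f=5: 6 faults
f=6: 6 faults
Smallest f with faults ≤ 6 is 3.

3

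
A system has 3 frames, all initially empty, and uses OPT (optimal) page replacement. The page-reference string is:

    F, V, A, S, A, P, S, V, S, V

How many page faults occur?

F → fault, frames {F}
V → fault, frames {F,V}
A → fault, frames {F,V,A}
S → fault, evict F, frames {V,A,S}
A → hit
P → fault, evict A, frames {V,S,P}
S → hit
V → hit
S → hit
V → hit
Page faults: 5.

5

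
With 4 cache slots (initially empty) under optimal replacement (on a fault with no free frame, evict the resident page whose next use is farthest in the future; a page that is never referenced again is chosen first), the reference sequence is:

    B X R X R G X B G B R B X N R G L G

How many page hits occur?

12

B → miss, frames (B)
X → miss, frames (B X)
R → miss, frames (B X R)
X → hit
R → hit
G → miss, frames (B X R G)
X → hit
B → hit
G → hit
B → hit
R → hit
B → hit
X → hit
N → miss, evict X, frames (B R G N)
R → hit
G → hit
L → miss, evict N, frames (B R G L)
G → hit
Hits: 12.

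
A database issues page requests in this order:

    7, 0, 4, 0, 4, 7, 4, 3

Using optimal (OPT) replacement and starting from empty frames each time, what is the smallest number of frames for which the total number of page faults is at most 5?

f=1: 8 faults
f=2: 5 faults
f=3: 4 faults
f=4: 4 faults
Smallest f with faults ≤ 5 is 2.

2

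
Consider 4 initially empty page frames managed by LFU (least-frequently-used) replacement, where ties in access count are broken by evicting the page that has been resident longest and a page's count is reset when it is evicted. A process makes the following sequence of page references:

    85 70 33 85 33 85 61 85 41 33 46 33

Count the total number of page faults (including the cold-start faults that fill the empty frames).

85: fault, frames {85}
70: fault, frames {85,70}
33: fault, frames {85,70,33}
85: hit
33: hit
85: hit
61: fault, frames {85,70,33,61}
85: hit
41: fault, evict 70, frames {85,33,61,41}
33: hit
46: fault, evict 61, frames {85,33,41,46}
33: hit
Page faults: 6.

6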